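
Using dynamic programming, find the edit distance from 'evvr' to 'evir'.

Let D[i][j] be the edit distance between the first i characters of 'evvr' and the first j characters of 'evir', with D[i][0] = i, D[0][j] = j, and D[i][j] = D[i-1][j-1] if the characters match, else 1 + min(D[i-1][j], D[i][j-1], D[i-1][j-1]). Filling the table (rows: prefixes of 'evvr', columns: prefixes of 'evir'):
     ε  e  v  i  r
  ε  0  1  2  3  4
  e  1  0  1  2  3
  v  2  1  0  1  2
  v  3  2  1  1  2
  r  4  3  2  2  1
The bottom-right entry gives D[4][4] = 1, so no sequence of fewer than 1 edit works. Backtracking through the table gives one optimal edit sequence (1 edit):
  evvr → evir (sub v→i @3)
Edit distance = 1.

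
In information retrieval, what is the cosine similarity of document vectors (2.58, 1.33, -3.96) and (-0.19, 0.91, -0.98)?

With u = (2.58, 1.33, -3.96), v = (-0.19, 0.91, -0.98):
u·v = 2.58·(-0.19) + 1.33·0.91 + (-3.96)·(-0.98) = (-0.4902) + 1.2103 + 3.8808 = 4.6009.
|u| = √(2.58² + 1.33² + (-3.96)²) = √(6.6564 + 1.7689 + 15.6816) = √24.1069, |v| = √((-0.19)² + 0.91² + (-0.98)²) = √(0.0361 + 0.8281 + 0.9604) = √1.8246.
cos θ = (u·v)/(|u||v|) = 4.6009/(√24.1069·√1.8246) ≈ 0.6937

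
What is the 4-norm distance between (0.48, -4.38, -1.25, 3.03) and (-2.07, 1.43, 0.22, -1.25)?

(Σ|x_i - y_i|^4)^(1/4) = (|0.48 - (-2.07)|^4 + |-4.38 - 1.43|^4 + |-1.25 - 0.22|^4 + |3.03 - (-1.25)|^4)^(1/4)
= (2.55^4 + 5.81^4 + 1.47^4 + 4.28^4)^(1/4) ≈ (42.2825 + 1139.4743 + 4.6695 + 335.5638)^(1/4) = (1521.9901)^(1/4) ≈ 6.246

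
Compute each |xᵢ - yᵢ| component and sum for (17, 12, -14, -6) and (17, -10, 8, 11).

Σ|x_i - y_i| = |17 - 17| + |12 - (-10)| + |-14 - 8| + |-6 - 11| = 0 + 22 + 22 + 17 = 61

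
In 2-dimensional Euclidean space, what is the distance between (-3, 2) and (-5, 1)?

√(Σ(x_i - y_i)²) = √((-3 - (-5))² + (2 - 1)²)
= √(2² + 1²) = √(4 + 1) = √5 ≈ 2.2361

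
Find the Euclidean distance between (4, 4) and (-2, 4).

√(Σ(x_i - y_i)²) = √((4 - (-2))² + (4 - 4)²)
= √(6² + 0²) = √(36 + 0) = √36 = 6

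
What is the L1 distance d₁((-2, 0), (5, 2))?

Σ|x_i - y_i| = |-2 - 5| + |0 - 2| = 7 + 2 = 9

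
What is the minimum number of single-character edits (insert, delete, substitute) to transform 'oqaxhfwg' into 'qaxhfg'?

Let D[i][j] be the edit distance between the first i characters of 'oqaxhfwg' and the first j characters of 'qaxhfg', with D[i][0] = i, D[0][j] = j, and D[i][j] = D[i-1][j-1] if the characters match, else 1 + min(D[i-1][j], D[i][j-1], D[i-1][j-1]). Filling the table (rows: prefixes of 'oqaxhfwg', columns: prefixes of 'qaxhfg'):
     ε  q  a  x  h  f  g
  ε  0  1  2  3  4  5  6
  o  1  1  2  3  4  5  6
  q  2  1  2  3  4  5  6
  a  3  2  1  2  3  4  5
  x  4  3  2  1  2  3  4
  h  5  4  3  2  1  2  3
  f  6  5  4  3  2  1  2
  w  7  6  5  4  3  2  2
  g  8  7  6  5  4  3  2
The bottom-right entry gives D[8][6] = 2, so no sequence of fewer than 2 edits works. Backtracking through the table gives one optimal edit sequence (2 edits):
  oqaxhfwg → qaxhfwg (del o @1)
  qaxhfwg → qaxhfg (del w @6)
Edit distance = 2.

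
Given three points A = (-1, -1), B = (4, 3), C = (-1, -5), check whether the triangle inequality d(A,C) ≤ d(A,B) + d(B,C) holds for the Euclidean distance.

d(A,B) = √(5² + 4²) = √41 ≈ 6.4031, d(B,C) = √(5² + 8²) = √89 ≈ 9.434, d(A,C) = √(0² + 4²) = √16 = 4.
d(A,C) = 4 ≤ 6.4031 + 9.434 = 15.8371. Triangle inequality is satisfied.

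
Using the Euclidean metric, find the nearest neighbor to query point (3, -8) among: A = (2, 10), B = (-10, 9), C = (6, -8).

Distances: d(A) ≈ 18.0278, d(B) ≈ 21.4009, d(C) = 3. Nearest: C = (6, -8) with distance 3.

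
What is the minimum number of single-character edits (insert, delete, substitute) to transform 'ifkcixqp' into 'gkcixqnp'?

Let D[i][j] be the edit distance between the first i characters of 'ifkcixqp' and the first j characters of 'gkcixqnp', with D[i][0] = i, D[0][j] = j, and D[i][j] = D[i-1][j-1] if the characters match, else 1 + min(D[i-1][j], D[i][j-1], D[i-1][j-1]). Filling the table (rows: prefixes of 'ifkcixqp', columns: prefixes of 'gkcixqnp'):
     ε  g  k  c  i  x  q  n  p
  ε  0  1  2  3  4  5  6  7  8
  i  1  1  2  3  3  4  5  6  7
  f  2  2  2  3  4  4  5  6  7
  k  3  3  2  3  4  5  5  6  7
  c  4  4  3  2  3  4  5  6  7
  i  5  5  4  3  2  3  4  5  6
  x  6  6  5  4  3  2  3  4  5
  q  7  7  6  5  4  3  2  3  4
  p  8  8  7  6  5  4  3  3  3
The bottom-right entry gives D[8][8] = 3, so no sequence of fewer than 3 edits works. Backtracking through the table gives one optimal edit sequence (3 edits):
  ifkcixqp → fkcixqp (del i @1)
  fkcixqp → gkcixqp (sub f→g @1)
  gkcixqp → gkcixqnp (ins n @7)
Edit distance = 3.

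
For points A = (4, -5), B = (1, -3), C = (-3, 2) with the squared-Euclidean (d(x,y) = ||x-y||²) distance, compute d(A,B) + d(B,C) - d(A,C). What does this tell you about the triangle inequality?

d(A,B) = 3² + 2² = 13, d(B,C) = 4² + 5² = 41, d(A,C) = 7² + 7² = 98.
d(A,B) + d(B,C) - d(A,C) = 13 + 41 - 98 = 54 - 98 = -44. This is < 0, so the triangle inequality FAILS for these points (squared-Euclidean is not a metric).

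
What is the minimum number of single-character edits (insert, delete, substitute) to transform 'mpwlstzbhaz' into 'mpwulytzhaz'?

Let D[i][j] be the edit distance between the first i characters of 'mpwlstzbhaz' and the first j characters of 'mpwulytzhaz', with D[i][0] = i, D[0][j] = j, and D[i][j] = D[i-1][j-1] if the characters match, else 1 + min(D[i-1][j], D[i][j-1], D[i-1][j-1]). Filling the table (rows: prefixes of 'mpwlstzbhaz', columns: prefixes of 'mpwulytzhaz'):
     ε  m  p  w  u  l  y  t  z  h  a  z
  ε  0  1  2  3  4  5  6  7  8  9 10 11
  m  1  0  1  2  3  4  5  6  7  8  9 10
  p  2  1  0  1  2  3  4  5  6  7  8  9
  w  3  2  1  0  1  2  3  4  5  6  7  8
  l  4  3  2  1  1  1  2  3  4  5  6  7
  s  5  4  3  2  2  2  2  3  4  5  6  7
  t  6  5  4  3  3  3  3  2  3  4  5  6
  z  7  6  5  4  4  4  4  3  2  3  4  5
  b  8  7  6  5  5  5  5  4  3  3  4  5
  h  9  8  7  6  6  6  6  5  4  3  4  5
  a 10  9  8  7  7  7  7  6  5  4  3  4
  z 11 10  9  8  8  8  8  7  6  5  4  3
The bottom-right entry gives D[11][11] = 3, so no sequence of fewer than 3 edits works. Backtracking through the table gives one optimal edit sequence (3 edits):
  mpwlstzbhaz → mpwulstzbhaz (ins u @4)
  mpwulstzbhaz → mpwulytzbhaz (sub s→y @6)
  mpwulytzbhaz → mpwulytzhaz (del b @9)
Edit distance = 3.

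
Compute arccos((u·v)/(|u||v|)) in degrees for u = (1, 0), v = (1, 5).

With u = (1, 0), v = (1, 5):
u·v = 1·1 + 0·5 = 1 + 0 = 1.
|u| = √(1² + 0²) = √1, |v| = √(1² + 5²) = √26, so |u||v| = √(1·26) = √26.
cos θ = (u·v)/(|u||v|) = 1/√26 ≈ 0.196116
θ = arccos(0.196116) ≈ 78.69°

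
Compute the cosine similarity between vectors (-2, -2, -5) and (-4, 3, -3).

With u = (-2, -2, -5), v = (-4, 3, -3):
u·v = (-2)·(-4) + (-2)·3 + (-5)·(-3) = 8 + (-6) + 15 = 17.
|u| = √((-2)² + (-2)² + (-5)²) = √33, |v| = √((-4)² + 3² + (-3)²) = √34, so |u||v| = √(33·34) = √1122.
cos θ = (u·v)/(|u||v|) = 17/√1122 ≈ 0.5075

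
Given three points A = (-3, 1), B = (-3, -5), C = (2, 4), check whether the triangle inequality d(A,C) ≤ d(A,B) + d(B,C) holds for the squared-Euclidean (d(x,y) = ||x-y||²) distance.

d(A,B) = 0² + 6² = 36, d(B,C) = 5² + 9² = 106, d(A,C) = 5² + 3² = 34.
d(A,C) = 34 ≤ 36 + 106 = 142. Triangle inequality is satisfied.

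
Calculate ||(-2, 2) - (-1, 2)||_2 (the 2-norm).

(Σ|x_i - y_i|^2)^(1/2) = (|-2 - (-1)|^2 + |2 - 2|^2)^(1/2)
= (1^2 + 0^2)^(1/2) = (1 + 0)^(1/2) = (1)^(1/2) = 1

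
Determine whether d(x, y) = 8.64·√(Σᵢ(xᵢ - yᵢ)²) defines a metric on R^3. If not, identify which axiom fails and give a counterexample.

Yes. The L2 (Euclidean) norm induces a metric on R^3, and multiplying a metric by a positive constant 8.64 > 0 preserves all four axioms: non-negativity (8.64·||x-y|| ≥ 0), identity (8.64·||x-y|| = 0 ⟺ ||x-y|| = 0 ⟺ x = y), symmetry (||x-y|| = ||y-x||), and the triangle inequality (8.64·||x-z|| ≤ 8.64·||x-y|| + 8.64·||y-z||). So d is a metric.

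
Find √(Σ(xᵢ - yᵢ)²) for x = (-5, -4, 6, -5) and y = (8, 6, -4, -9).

√(Σ(x_i - y_i)²) = √((-5 - 8)² + (-4 - 6)² + (6 - (-4))² + (-5 - (-9))²)
= √((-13)² + (-10)² + 10² + 4²) = √(169 + 100 + 100 + 16) = √385 ≈ 19.6214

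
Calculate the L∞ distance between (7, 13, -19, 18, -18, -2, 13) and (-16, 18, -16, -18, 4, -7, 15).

max(|x_i - y_i|) = max(|7 - (-16)|, |13 - 18|, |-19 - (-16)|, |18 - (-18)|, |-18 - 4|, |-2 - (-7)|, |13 - 15|) = max(23, 5, 3, 36, 22, 5, 2) = 36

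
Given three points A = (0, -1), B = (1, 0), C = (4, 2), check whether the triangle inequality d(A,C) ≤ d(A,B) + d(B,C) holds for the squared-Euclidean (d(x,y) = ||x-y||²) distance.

d(A,B) = 1² + 1² = 2, d(B,C) = 3² + 2² = 13, d(A,C) = 4² + 3² = 25.
d(A,C) = 25 > 2 + 13 = 15. Triangle inequality is VIOLATED. (Squared-Euclidean is not a metric — this is a counterexample.)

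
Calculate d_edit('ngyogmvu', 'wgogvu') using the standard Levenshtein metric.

Let D[i][j] be the edit distance between the first i characters of 'ngyogmvu' and the first j characters of 'wgogvu', with D[i][0] = i, D[0][j] = j, and D[i][j] = D[i-1][j-1] if the characters match, else 1 + min(D[i-1][j], D[i][j-1], D[i-1][j-1]). Filling the table (rows: prefixes of 'ngyogmvu', columns: prefixes of 'wgogvu'):
     ε  w  g  o  g  v  u
  ε  0  1  2  3  4  5  6
  n  1  1  2  3  4  5  6
  g  2  2  1  2  3  4  5
  y  3  3  2  2  3  4  5
  o  4  4  3  2  3  4  5
  g  5  5  4  3  2  3  4
  m  6  6  5  4  3  3  4
  v  7  7  6  5  4  3  4
  u  8  8  7  6  5  4  3
The bottom-right entry gives D[8][6] = 3, so no sequence of fewer than 3 edits works. Backtracking through the table gives one optimal edit sequence (3 edits):
  ngyogmvu → wgyogmvu (sub n→w @1)
  wgyogmvu → wgogmvu (del y @3)
  wgogmvu → wgogvu (del m @5)
Edit distance = 3.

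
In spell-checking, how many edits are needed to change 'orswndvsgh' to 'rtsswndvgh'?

Let D[i][j] be the edit distance between the first i characters of 'orswndvsgh' and the first j characters of 'rtsswndvgh', with D[i][0] = i, D[0][j] = j, and D[i][j] = D[i-1][j-1] if the characters match, else 1 + min(D[i-1][j], D[i][j-1], D[i-1][j-1]). Filling the table (rows: prefixes of 'orswndvsgh', columns: prefixes of 'rtsswndvgh'):
     ε  r  t  s  s  w  n  d  v  g  h
  ε  0  1  2  3  4  5  6  7  8  9 10
  o  1  1  2  3  4  5  6  7  8  9 10
  r  2  1  2  3  4  5  6  7  8  9 10
  s  3  2  2  2  3  4  5  6  7  8  9
  w  4  3  3  3  3  3  4  5  6  7  8
  n  5  4  4  4  4  4  3  4  5  6  7
  d  6  5  5  5  5  5  4  3  4  5  6
  v  7  6  6  6  6  6  5  4  3  4  5
  s  8  7  7  6  6  7  6  5  4  4  5
  g  9  8  8  7  7  7  7  6  5  4  5
  h 10  9  9  8  8  8  8  7  6  5  4
The bottom-right entry gives D[10][10] = 4, so no sequence of fewer than 4 edits works. Backtracking through the table gives one optimal edit sequence (4 edits):
  orswndvsgh → rorswndvsgh (ins r @1)
  rorswndvsgh → rtrswndvsgh (sub o→t @2)
  rtrswndvsgh → rtsswndvsgh (sub r→s @3)
  rtsswndvsgh → rtsswndvgh (del s @9)
Edit distance = 4.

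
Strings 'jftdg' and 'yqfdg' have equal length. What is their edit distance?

Let D[i][j] be the edit distance between the first i characters of 'jftdg' and the first j characters of 'yqfdg', with D[i][0] = i, D[0][j] = j, and D[i][j] = D[i-1][j-1] if the characters match, else 1 + min(D[i-1][j], D[i][j-1], D[i-1][j-1]). Filling the table (rows: prefixes of 'jftdg', columns: prefixes of 'yqfdg'):
     ε  y  q  f  d  g
  ε  0  1  2  3  4  5
  j  1  1  2  3  4  5
  f  2  2  2  2  3  4
  t  3  3  3  3  3  4
  d  4  4  4  4  3  4
  g  5  5  5  5  4  3
The bottom-right entry gives D[5][5] = 3, so no sequence of fewer than 3 edits works. Backtracking through the table gives one optimal edit sequence (3 edits):
  jftdg → yftdg (sub j→y @1)
  yftdg → yqtdg (sub f→q @2)
  yqtdg → yqfdg (sub t→f @3)
Edit distance = 3.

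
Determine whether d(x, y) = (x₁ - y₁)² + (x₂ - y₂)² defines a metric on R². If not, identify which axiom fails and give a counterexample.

No. The squared Euclidean distance fails the triangle inequality. Counterexample: x = (0, 0), y = (3, 3), z = (6, 6). d(x,z) = 6² + 6² = 72, but d(x,y) + d(y,z) = (3² + 3²) + (3² + 3²) = 18 + 18 = 36. Since 72 > 36, the triangle inequality is violated. (Note: √d, the ordinary Euclidean distance, IS a metric.)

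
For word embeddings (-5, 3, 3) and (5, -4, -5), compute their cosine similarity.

With u = (-5, 3, 3), v = (5, -4, -5):
u·v = (-5)·5 + 3·(-4) + 3·(-5) = (-25) + (-12) + (-15) = -52.
|u| = √((-5)² + 3² + 3²) = √43, |v| = √(5² + (-4)² + (-5)²) = √66, so |u||v| = √(43·66) = √2838.
cos θ = (u·v)/(|u||v|) = -52/√2838 ≈ -0.9761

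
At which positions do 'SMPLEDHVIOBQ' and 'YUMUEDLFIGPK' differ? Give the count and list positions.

Differing positions: 1, 2, 3, 4, 7, 8, 10, 11, 12. Hamming distance = 9.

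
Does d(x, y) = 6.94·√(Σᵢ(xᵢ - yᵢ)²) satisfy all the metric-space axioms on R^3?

Yes. The L2 (Euclidean) norm induces a metric on R^3, and multiplying a metric by a positive constant 6.94 > 0 preserves all four axioms: non-negativity (6.94·||x-y|| ≥ 0), identity (6.94·||x-y|| = 0 ⟺ ||x-y|| = 0 ⟺ x = y), symmetry (||x-y|| = ||y-x||), and the triangle inequality (6.94·||x-z|| ≤ 6.94·||x-y|| + 6.94·||y-z||). So d is a metric.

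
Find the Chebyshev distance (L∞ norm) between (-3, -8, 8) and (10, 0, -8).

max(|x_i - y_i|) = max(|-3 - 10|, |-8 - 0|, |8 - (-8)|) = max(13, 8, 16) = 16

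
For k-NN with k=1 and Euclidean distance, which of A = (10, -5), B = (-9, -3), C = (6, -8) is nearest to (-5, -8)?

Distances: d(A) ≈ 15.2971, d(B) ≈ 6.4031, d(C) = 11. Nearest: B = (-9, -3) with distance 6.4031.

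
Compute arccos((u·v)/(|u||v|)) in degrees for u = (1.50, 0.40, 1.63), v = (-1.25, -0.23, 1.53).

With u = (1.50, 0.40, 1.63), v = (-1.25, -0.23, 1.53):
u·v = 1.5·(-1.25) + 0.4·(-0.23) + 1.63·1.53 = (-1.875) + (-0.092) + 2.4939 = 0.5269.
|u| = √(1.5² + 0.4² + 1.63²) = √(2.25 + 0.16 + 2.6569) = √5.0669, |v| = √((-1.25)² + (-0.23)² + 1.53²) = √(1.5625 + 0.0529 + 2.3409) = √3.9563.
cos θ = (u·v)/(|u||v|) = 0.5269/(√5.0669·√3.9563) ≈ 0.117683
θ = arccos(0.117683) ≈ 83.24°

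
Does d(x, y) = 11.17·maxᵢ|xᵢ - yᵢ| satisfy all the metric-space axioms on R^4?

Yes. The L∞ (Chebyshev) norm induces a metric on R^4, and multiplying a metric by a positive constant 11.17 > 0 preserves all four axioms: non-negativity (11.17·||x-y|| ≥ 0), identity (11.17·||x-y|| = 0 ⟺ ||x-y|| = 0 ⟺ x = y), symmetry (||x-y|| = ||y-x||), and the triangle inequality (11.17·||x-z|| ≤ 11.17·||x-y|| + 11.17·||y-z||). So d is a metric.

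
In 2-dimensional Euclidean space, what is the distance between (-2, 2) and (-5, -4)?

√(Σ(x_i - y_i)²) = √((-2 - (-5))² + (2 - (-4))²)
= √(3² + 6²) = √(9 + 36) = √45 ≈ 6.7082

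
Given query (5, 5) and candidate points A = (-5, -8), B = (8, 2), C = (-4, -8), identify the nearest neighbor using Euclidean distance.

Distances: d(A) ≈ 16.4012, d(B) ≈ 4.2426, d(C) ≈ 15.8114. Nearest: B = (8, 2) with distance 4.2426.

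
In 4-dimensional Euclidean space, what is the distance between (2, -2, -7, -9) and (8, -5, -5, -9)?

√(Σ(x_i - y_i)²) = √((2 - 8)² + (-2 - (-5))² + (-7 - (-5))² + (-9 - (-9))²)
= √((-6)² + 3² + (-2)² + 0²) = √(36 + 9 + 4 + 0) = √49 = 7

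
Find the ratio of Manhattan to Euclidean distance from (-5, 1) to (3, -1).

L1 = |-5 - 3| + |1 - (-1)| = 8 + 2 = 10
L2 = √(8² + 2²) = √68 ≈ 8.2462
L1 ≥ L2 always (equality iff movement is along one axis); L1 > L2 here.
Ratio L1/L2 = 10/√68 ≈ 1.2127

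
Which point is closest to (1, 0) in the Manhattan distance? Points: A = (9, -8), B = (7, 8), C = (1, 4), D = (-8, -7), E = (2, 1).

Distances: d(A) = 16, d(B) = 14, d(C) = 4, d(D) = 16, d(E) = 2. Nearest: E = (2, 1) with distance 2.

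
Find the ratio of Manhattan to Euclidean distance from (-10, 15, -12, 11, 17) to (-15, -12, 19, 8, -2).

L1 = |-10 - (-15)| + |15 - (-12)| + |-12 - 19| + |11 - 8| + |17 - (-2)| = 5 + 27 + 31 + 3 + 19 = 85
L2 = √(5² + 27² + 31² + 3² + 19²) = √2085 ≈ 45.6618
L1 ≥ L2 always (equality iff movement is along one axis); L1 > L2 here.
Ratio L1/L2 = 85/√2085 ≈ 1.8615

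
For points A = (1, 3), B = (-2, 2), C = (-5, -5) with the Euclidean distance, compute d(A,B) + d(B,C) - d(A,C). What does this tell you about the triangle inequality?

d(A,B) = √(3² + 1²) = √10 ≈ 3.1623, d(B,C) = √(3² + 7²) = √58 ≈ 7.6158, d(A,C) = √(6² + 8²) = √100 = 10.
d(A,B) + d(B,C) - d(A,C) = 3.1623 + 7.6158 - 10 = 10.7781 - 10 = 0.7781 (to 4 decimal places). This is ≥ 0, so the triangle inequality holds for these points.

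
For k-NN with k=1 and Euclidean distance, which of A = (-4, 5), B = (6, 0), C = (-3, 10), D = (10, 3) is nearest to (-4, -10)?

Distances: d(A) = 15, d(B) ≈ 14.1421, d(C) ≈ 20.025, d(D) ≈ 19.105. Nearest: B = (6, 0) with distance 14.1421.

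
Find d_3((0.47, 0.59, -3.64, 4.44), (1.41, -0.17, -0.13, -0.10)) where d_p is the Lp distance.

(Σ|x_i - y_i|^3)^(1/3) = (|0.47 - 1.41|^3 + |0.59 - (-0.17)|^3 + |-3.64 - (-0.13)|^3 + |4.44 - (-0.1)|^3)^(1/3)
= (0.94^3 + 0.76^3 + 3.51^3 + 4.54^3)^(1/3) ≈ (0.8306 + 0.439 + 43.2436 + 93.5767)^(1/3) = (138.0899)^(1/3) ≈ 5.1688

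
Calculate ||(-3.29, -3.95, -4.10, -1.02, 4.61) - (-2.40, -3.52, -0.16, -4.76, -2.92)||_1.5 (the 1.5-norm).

(Σ|x_i - y_i|^1.5)^(1/1.5) = (|-3.29 - (-2.4)|^1.5 + |-3.95 - (-3.52)|^1.5 + |-4.1 - (-0.16)|^1.5 + |-1.02 - (-4.76)|^1.5 + |4.61 - (-2.92)|^1.5)^(1/1.5)
= (0.89^1.5 + 0.43^1.5 + 3.94^1.5 + 3.74^1.5 + 7.53^1.5)^(1/1.5) ≈ (0.8396 + 0.282 + 7.8207 + 7.2328 + 20.663)^(1/1.5) = (36.8381)^(1/1.5) ≈ 11.0713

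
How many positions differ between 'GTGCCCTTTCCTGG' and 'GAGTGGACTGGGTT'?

Differing positions: 2, 4, 5, 6, 7, 8, 10, 11, 12, 13, 14. Hamming distance = 11.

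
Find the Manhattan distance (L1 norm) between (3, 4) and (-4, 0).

Σ|x_i - y_i| = |3 - (-4)| + |4 - 0| = 7 + 4 = 11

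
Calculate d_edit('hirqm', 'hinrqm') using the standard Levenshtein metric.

Let D[i][j] be the edit distance between the first i characters of 'hirqm' and the first j characters of 'hinrqm', with D[i][0] = i, D[0][j] = j, and D[i][j] = D[i-1][j-1] if the characters match, else 1 + min(D[i-1][j], D[i][j-1], D[i-1][j-1]). Filling the table (rows: prefixes of 'hirqm', columns: prefixes of 'hinrqm'):
     ε  h  i  n  r  q  m
  ε  0  1  2  3  4  5  6
  h  1  0  1  2  3  4  5
  i  2  1  0  1  2  3  4
  r  3  2  1  1  1  2  3
  q  4  3  2  2  2  1  2
  m  5  4  3  3  3  2  1
The bottom-right entry gives D[5][6] = 1, so no sequence of fewer than 1 edit works. Backtracking through the table gives one optimal edit sequence (1 edit):
  hirqm → hinrqm (ins n @3)
Edit distance = 1.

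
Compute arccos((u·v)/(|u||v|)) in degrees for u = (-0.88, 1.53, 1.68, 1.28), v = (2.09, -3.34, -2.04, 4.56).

With u = (-0.88, 1.53, 1.68, 1.28), v = (2.09, -3.34, -2.04, 4.56):
u·v = (-0.88)·2.09 + 1.53·(-3.34) + 1.68·(-2.04) + 1.28·4.56 = (-1.8392) + (-5.1102) + (-3.4272) + 5.8368 = -4.5398.
|u| = √((-0.88)² + 1.53² + 1.68² + 1.28²) = √(0.7744 + 2.3409 + 2.8224 + 1.6384) = √7.5761, |v| = √(2.09² + (-3.34)² + (-2.04)² + 4.56²) = √(4.3681 + 11.1556 + 4.1616 + 20.7936) = √40.4789.
cos θ = (u·v)/(|u||v|) = -4.5398/(√7.5761·√40.4789) ≈ -0.259239
θ = arccos(-0.259239) ≈ 105.02°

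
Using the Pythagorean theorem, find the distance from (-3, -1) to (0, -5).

√(Σ(x_i - y_i)²) = √((-3 - 0)² + (-1 - (-5))²)
= √((-3)² + 4²) = √(9 + 16) = √25 = 5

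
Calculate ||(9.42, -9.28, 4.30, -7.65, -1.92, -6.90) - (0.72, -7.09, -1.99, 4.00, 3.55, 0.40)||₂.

√(Σ(x_i - y_i)²) = √((9.42 - 0.72)² + (-9.28 - (-7.09))² + (4.3 - (-1.99))² + (-7.65 - 4)² + (-1.92 - 3.55)² + (-6.9 - 0.4)²)
= √(8.7² + (-2.19)² + 6.29² + (-11.65)² + (-5.47)² + (-7.3)²) = √(75.69 + 4.7961 + 39.5641 + 135.7225 + 29.9209 + 53.29) = √338.9836 ≈ 18.4115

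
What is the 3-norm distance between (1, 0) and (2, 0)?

(Σ|x_i - y_i|^3)^(1/3) = (|1 - 2|^3 + |0 - 0|^3)^(1/3)
= (1^3 + 0^3)^(1/3) = (1 + 0)^(1/3) = (1)^(1/3) = 1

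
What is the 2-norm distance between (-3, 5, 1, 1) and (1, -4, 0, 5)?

(Σ|x_i - y_i|^2)^(1/2) = (|-3 - 1|^2 + |5 - (-4)|^2 + |1 - 0|^2 + |1 - 5|^2)^(1/2)
= (4^2 + 9^2 + 1^2 + 4^2)^(1/2) = (16 + 81 + 1 + 16)^(1/2) = (114)^(1/2) ≈ 10.6771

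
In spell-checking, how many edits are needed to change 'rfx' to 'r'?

Let D[i][j] be the edit distance between the first i characters of 'rfx' and the first j characters of 'r', with D[i][0] = i, D[0][j] = j, and D[i][j] = D[i-1][j-1] if the characters match, else 1 + min(D[i-1][j], D[i][j-1], D[i-1][j-1]). Filling the table (rows: prefixes of 'rfx', columns: prefixes of 'r'):
     ε  r
  ε  0  1
  r  1  0
  f  2  1
  x  3  2
The bottom-right entry gives D[3][1] = 2, so no sequence of fewer than 2 edits works. Backtracking through the table gives one optimal edit sequence (2 edits):
  rfx → rx (del f @2)
  rx → r (del x @2)
Edit distance = 2.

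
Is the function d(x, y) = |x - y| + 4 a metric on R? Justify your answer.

No. d fails identity of indiscernibles (specifically d(x,x) = 0): d(-7, -7) = |-7 - (-7)| + 4 = 0 + 4 = 4 ≠ 0.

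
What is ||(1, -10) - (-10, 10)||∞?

max(|x_i - y_i|) = max(|1 - (-10)|, |-10 - 10|) = max(11, 20) = 20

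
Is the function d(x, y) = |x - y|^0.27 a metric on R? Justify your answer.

Yes. With 0 < p = 0.27 ≤ 1, d(x,y) = |x-y|^0.27 is a metric on R. Non-negativity and symmetry are immediate; |x-y|^0.27 = 0 ⟺ |x-y| = 0 ⟺ x = y. For the triangle inequality, the function t ↦ t^0.27 is subadditive on [0,∞) when p ≤ 1, so |x-z|^0.27 ≤ (|x-y| + |y-z|)^0.27 ≤ |x-y|^0.27 + |y-z|^0.27.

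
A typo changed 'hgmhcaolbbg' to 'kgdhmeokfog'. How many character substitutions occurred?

Differing positions: 1, 3, 5, 6, 8, 9, 10. Hamming distance = 7.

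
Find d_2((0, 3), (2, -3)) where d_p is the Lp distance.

(Σ|x_i - y_i|^2)^(1/2) = (|0 - 2|^2 + |3 - (-3)|^2)^(1/2)
= (2^2 + 6^2)^(1/2) = (4 + 36)^(1/2) = (40)^(1/2) ≈ 6.3246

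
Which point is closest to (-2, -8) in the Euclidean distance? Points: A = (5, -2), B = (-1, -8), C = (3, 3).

Distances: d(A) ≈ 9.2195, d(B) = 1, d(C) ≈ 12.083. Nearest: B = (-1, -8) with distance 1.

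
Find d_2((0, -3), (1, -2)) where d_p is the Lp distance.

(Σ|x_i - y_i|^2)^(1/2) = (|0 - 1|^2 + |-3 - (-2)|^2)^(1/2)
= (1^2 + 1^2)^(1/2) = (1 + 1)^(1/2) = (2)^(1/2) ≈ 1.4142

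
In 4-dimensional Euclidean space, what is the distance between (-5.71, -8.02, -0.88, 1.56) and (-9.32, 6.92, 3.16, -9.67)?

√(Σ(x_i - y_i)²) = √((-5.71 - (-9.32))² + (-8.02 - 6.92)² + (-0.88 - 3.16)² + (1.56 - (-9.67))²)
= √(3.61² + (-14.94)² + (-4.04)² + 11.23²) = √(13.0321 + 223.2036 + 16.3216 + 126.1129) = √378.6702 ≈ 19.4595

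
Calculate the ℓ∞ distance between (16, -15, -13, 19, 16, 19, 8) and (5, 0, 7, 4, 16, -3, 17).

max(|x_i - y_i|) = max(|16 - 5|, |-15 - 0|, |-13 - 7|, |19 - 4|, |16 - 16|, |19 - (-3)|, |8 - 17|) = max(11, 15, 20, 15, 0, 22, 9) = 22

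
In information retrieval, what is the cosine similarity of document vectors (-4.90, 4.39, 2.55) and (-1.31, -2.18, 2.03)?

With u = (-4.90, 4.39, 2.55), v = (-1.31, -2.18, 2.03):
u·v = (-4.9)·(-1.31) + 4.39·(-2.18) + 2.55·2.03 = 6.419 + (-9.5702) + 5.1765 = 2.0253.
|u| = √((-4.9)² + 4.39² + 2.55²) = √(24.01 + 19.2721 + 6.5025) = √49.7846, |v| = √((-1.31)² + (-2.18)² + 2.03²) = √(1.7161 + 4.7524 + 4.1209) = √10.5894.
cos θ = (u·v)/(|u||v|) = 2.0253/(√49.7846·√10.5894) ≈ 0.0882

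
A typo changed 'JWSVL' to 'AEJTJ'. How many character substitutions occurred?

Differing positions: 1, 2, 3, 4, 5. Hamming distance = 5.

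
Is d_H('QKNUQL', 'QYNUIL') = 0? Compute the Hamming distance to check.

Differing positions: 2, 5. Hamming distance = 2, so the claim that d_H = 0 is false.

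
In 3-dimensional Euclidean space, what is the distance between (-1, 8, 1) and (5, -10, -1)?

√(Σ(x_i - y_i)²) = √((-1 - 5)² + (8 - (-10))² + (1 - (-1))²)
= √((-6)² + 18² + 2²) = √(36 + 324 + 4) = √364 ≈ 19.0788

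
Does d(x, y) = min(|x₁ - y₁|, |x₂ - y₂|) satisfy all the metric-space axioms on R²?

No. d fails identity of indiscernibles: take x = (5, 0) and y = (5, 6). Then d(x,y) = min(|5 - 5|, |0 - 6|) = min(0, 6) = 0, yet x ≠ y.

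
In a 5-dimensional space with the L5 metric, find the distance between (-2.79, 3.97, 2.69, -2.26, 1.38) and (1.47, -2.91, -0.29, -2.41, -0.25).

(Σ|x_i - y_i|^5)^(1/5) = (|-2.79 - 1.47|^5 + |3.97 - (-2.91)|^5 + |2.69 - (-0.29)|^5 + |-2.26 - (-2.41)|^5 + |1.38 - (-0.25)|^5)^(1/5)
= (4.26^5 + 6.88^5 + 2.98^5 + 0.15^5 + 1.63^5)^(1/5) ≈ (1402.9687 + 15414.9525 + 235.0073 + 0.0001 + 11.5064)^(1/5) = (17064.435)^(1/5) ≈ 7.0213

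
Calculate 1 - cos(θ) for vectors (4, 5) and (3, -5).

With u = (4, 5), v = (3, -5):
u·v = 4·3 + 5·(-5) = 12 + (-25) = -13.
|u| = √(4² + 5²) = √41, |v| = √(3² + (-5)²) = √34, so |u||v| = √(41·34) = √1394.
cos θ = (u·v)/(|u||v|) = -13/√1394 ≈ -0.3482
Cosine distance = 1 - cos θ ≈ 1 - (-0.3482) = 1.3482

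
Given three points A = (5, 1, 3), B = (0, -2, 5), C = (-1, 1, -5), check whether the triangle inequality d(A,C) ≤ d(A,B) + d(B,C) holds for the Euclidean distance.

d(A,B) = √(5² + 3² + 2²) = √38 ≈ 6.1644, d(B,C) = √(1² + 3² + 10²) = √110 ≈ 10.4881, d(A,C) = √(6² + 0² + 8²) = √100 = 10.
d(A,C) = 10 ≤ 6.1644 + 10.4881 = 16.6525. Triangle inequality is satisfied.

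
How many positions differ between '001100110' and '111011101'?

Differing positions: 1, 2, 4, 5, 6, 8, 9. Hamming distance = 7.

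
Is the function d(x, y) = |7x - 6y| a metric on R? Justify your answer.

No. d fails symmetry: d(3, 6) = |7·3 - 6·6| = |-15| = 15, but d(6, 3) = |7·6 - 6·3| = |24| = 24. Since 15 ≠ 24, d(x,y) ≠ d(y,x) in general.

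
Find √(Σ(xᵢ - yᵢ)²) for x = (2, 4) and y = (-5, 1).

√(Σ(x_i - y_i)²) = √((2 - (-5))² + (4 - 1)²)
= √(7² + 3²) = √(49 + 9) = √58 ≈ 7.6158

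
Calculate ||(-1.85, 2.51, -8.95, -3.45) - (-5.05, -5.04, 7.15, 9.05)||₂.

√(Σ(x_i - y_i)²) = √((-1.85 - (-5.05))² + (2.51 - (-5.04))² + (-8.95 - 7.15)² + (-3.45 - 9.05)²)
= √(3.2² + 7.55² + (-16.1)² + (-12.5)²) = √(10.24 + 57.0025 + 259.21 + 156.25) = √482.7025 ≈ 21.9705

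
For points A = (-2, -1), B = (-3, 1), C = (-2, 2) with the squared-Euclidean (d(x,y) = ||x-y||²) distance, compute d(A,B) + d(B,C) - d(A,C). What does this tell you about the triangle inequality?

d(A,B) = 1² + 2² = 5, d(B,C) = 1² + 1² = 2, d(A,C) = 0² + 3² = 9.
d(A,B) + d(B,C) - d(A,C) = 5 + 2 - 9 = 7 - 9 = -2. This is < 0, so the triangle inequality FAILS for these points (squared-Euclidean is not a metric).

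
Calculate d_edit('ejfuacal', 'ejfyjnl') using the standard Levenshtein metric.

Let D[i][j] be the edit distance between the first i characters of 'ejfuacal' and the first j characters of 'ejfyjnl', with D[i][0] = i, D[0][j] = j, and D[i][j] = D[i-1][j-1] if the characters match, else 1 + min(D[i-1][j], D[i][j-1], D[i-1][j-1]). Filling the table (rows: prefixes of 'ejfuacal', columns: prefixes of 'ejfyjnl'):
     ε  e  j  f  y  j  n  l
  ε  0  1  2  3  4  5  6  7
  e  1  0  1  2  3  4  5  6
  j  2  1  0  1  2  3  4  5
  f  3  2  1  0  1  2  3  4
  u  4  3  2  1  1  2  3  4
  a  5  4  3  2  2  2  3  4
  c  6  5  4  3  3  3  3  4
  a  7  6  5  4  4  4  4  4
  l  8  7  6  5  5  5  5  4
The bottom-right entry gives D[8][7] = 4, so no sequence of fewer than 4 edits works. Backtracking through the table gives one optimal edit sequence (4 edits):
  ejfuacal → ejfacal (del u @4)
  ejfacal → ejfycal (sub a→y @4)
  ejfycal → ejfyjal (sub c→j @5)
  ejfyjal → ejfyjnl (sub a→n @6)
Edit distance = 4.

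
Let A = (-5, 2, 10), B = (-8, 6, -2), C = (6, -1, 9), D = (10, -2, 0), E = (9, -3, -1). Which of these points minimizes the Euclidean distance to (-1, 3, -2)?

Distances: d(A) ≈ 12.6886, d(B) ≈ 7.6158, d(C) ≈ 13.6382, d(D) ≈ 12.2474, d(E) ≈ 11.7047. Nearest: B = (-8, 6, -2) with distance 7.6158.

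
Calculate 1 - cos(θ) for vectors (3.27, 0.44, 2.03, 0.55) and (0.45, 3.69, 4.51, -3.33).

With u = (3.27, 0.44, 2.03, 0.55), v = (0.45, 3.69, 4.51, -3.33):
u·v = 3.27·0.45 + 0.44·3.69 + 2.03·4.51 + 0.55·(-3.33) = 1.4715 + 1.6236 + 9.1553 + (-1.8315) = 10.4189.
|u| = √(3.27² + 0.44² + 2.03² + 0.55²) = √(10.6929 + 0.1936 + 4.1209 + 0.3025) = √15.3099, |v| = √(0.45² + 3.69² + 4.51² + (-3.33)²) = √(0.2025 + 13.6161 + 20.3401 + 11.0889) = √45.2476.
cos θ = (u·v)/(|u||v|) = 10.4189/(√15.3099·√45.2476) ≈ 0.3959
Cosine distance = 1 - cos θ ≈ 1 - 0.3959 = 0.6041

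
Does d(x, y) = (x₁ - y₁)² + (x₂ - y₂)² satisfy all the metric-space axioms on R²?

No. The squared Euclidean distance fails the triangle inequality. Counterexample: x = (0, 0), y = (5, 3), z = (10, 6). d(x,z) = 10² + 6² = 136, but d(x,y) + d(y,z) = (5² + 3²) + (5² + 3²) = 34 + 34 = 68. Since 136 > 68, the triangle inequality is violated. (Note: √d, the ordinary Euclidean distance, IS a metric.)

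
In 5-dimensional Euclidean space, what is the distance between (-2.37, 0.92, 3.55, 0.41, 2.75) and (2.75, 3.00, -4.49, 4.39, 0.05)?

√(Σ(x_i - y_i)²) = √((-2.37 - 2.75)² + (0.92 - 3)² + (3.55 - (-4.49))² + (0.41 - 4.39)² + (2.75 - 0.05)²)
= √((-5.12)² + (-2.08)² + 8.04² + (-3.98)² + 2.7²) = √(26.2144 + 4.3264 + 64.6416 + 15.8404 + 7.29) = √118.3128 ≈ 10.8772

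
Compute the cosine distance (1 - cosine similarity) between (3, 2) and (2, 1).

With u = (3, 2), v = (2, 1):
u·v = 3·2 + 2·1 = 6 + 2 = 8.
|u| = √(3² + 2²) = √13, |v| = √(2² + 1²) = √5, so |u||v| = √(13·5) = √65.
cos θ = (u·v)/(|u||v|) = 8/√65 ≈ 0.9923
Cosine distance = 1 - cos θ ≈ 1 - 0.9923 = 0.0077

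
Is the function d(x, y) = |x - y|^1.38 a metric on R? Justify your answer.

No. d(x,y) = |x-y|^1.38 fails the triangle inequality since p = 1.38 > 1. Counterexample: x = 1, y = 3, z = 7. d(x,z) = |1 - 7|^1.38 = 6^1.38 ≈ 11.8536, but d(x,y) + d(y,z) = 2^1.38 + 4^1.38 ≈ 2.6027 + 6.774 = 9.3767. Since 11.8536 > 9.3767, the triangle inequality is violated.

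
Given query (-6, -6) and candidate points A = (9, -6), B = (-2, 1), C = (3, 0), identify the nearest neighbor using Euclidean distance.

Distances: d(A) = 15, d(B) ≈ 8.0623, d(C) ≈ 10.8167. Nearest: B = (-2, 1) with distance 8.0623.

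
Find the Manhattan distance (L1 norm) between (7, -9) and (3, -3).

Σ|x_i - y_i| = |7 - 3| + |-9 - (-3)| = 4 + 6 = 10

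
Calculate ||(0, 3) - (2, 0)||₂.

√(Σ(x_i - y_i)²) = √((0 - 2)² + (3 - 0)²)
= √((-2)² + 3²) = √(4 + 9) = √13 ≈ 3.6056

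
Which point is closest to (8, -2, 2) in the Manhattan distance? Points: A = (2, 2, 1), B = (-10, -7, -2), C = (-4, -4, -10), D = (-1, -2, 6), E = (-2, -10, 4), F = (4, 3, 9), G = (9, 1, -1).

Distances: d(A) = 11, d(B) = 27, d(C) = 26, d(D) = 13, d(E) = 20, d(F) = 16, d(G) = 7. Nearest: G = (9, 1, -1) with distance 7.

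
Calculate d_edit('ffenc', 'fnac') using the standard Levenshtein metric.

Let D[i][j] be the edit distance between the first i characters of 'ffenc' and the first j characters of 'fnac', with D[i][0] = i, D[0][j] = j, and D[i][j] = D[i-1][j-1] if the characters match, else 1 + min(D[i-1][j], D[i][j-1], D[i-1][j-1]). Filling the table (rows: prefixes of 'ffenc', columns: prefixes of 'fnac'):
     ε  f  n  a  c
  ε  0  1  2  3  4
  f  1  0  1  2  3
  f  2  1  1  2  3
  e  3  2  2  2  3
  n  4  3  2  3  3
  c  5  4  3  3  3
The bottom-right entry gives D[5][4] = 3, so no sequence of fewer than 3 edits works. Backtracking through the table gives one optimal edit sequence (3 edits):
  ffenc → fenc (del f @1)
  fenc → fnnc (sub e→n @2)
  fnnc → fnac (sub n→a @3)
Edit distance = 3.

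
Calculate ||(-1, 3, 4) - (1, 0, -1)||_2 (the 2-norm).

(Σ|x_i - y_i|^2)^(1/2) = (|-1 - 1|^2 + |3 - 0|^2 + |4 - (-1)|^2)^(1/2)
= (2^2 + 3^2 + 5^2)^(1/2) = (4 + 9 + 25)^(1/2) = (38)^(1/2) ≈ 6.1644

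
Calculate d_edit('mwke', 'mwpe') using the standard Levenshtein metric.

Let D[i][j] be the edit distance between the first i characters of 'mwke' and the first j characters of 'mwpe', with D[i][0] = i, D[0][j] = j, and D[i][j] = D[i-1][j-1] if the characters match, else 1 + min(D[i-1][j], D[i][j-1], D[i-1][j-1]). Filling the table (rows: prefixes of 'mwke', columns: prefixes of 'mwpe'):
     ε  m  w  p  e
  ε  0  1  2  3  4
  m  1  0  1  2  3
  w  2  1  0  1  2
  k  3  2  1  1  2
  e  4  3  2  2  1
The bottom-right entry gives D[4][4] = 1, so no sequence of fewer than 1 edit works. Backtracking through the table gives one optimal edit sequence (1 edit):
  mwke → mwpe (sub k→p @3)
Edit distance = 1.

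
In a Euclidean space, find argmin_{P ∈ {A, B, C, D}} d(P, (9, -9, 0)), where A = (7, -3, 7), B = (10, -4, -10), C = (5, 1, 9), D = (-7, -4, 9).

Distances: d(A) ≈ 9.434, d(B) ≈ 11.225, d(C) ≈ 14.0357, d(D) ≈ 19.0263. Nearest: A = (7, -3, 7) with distance 9.434.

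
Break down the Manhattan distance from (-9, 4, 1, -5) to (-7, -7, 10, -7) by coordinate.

Σ|x_i - y_i| = |-9 - (-7)| + |4 - (-7)| + |1 - 10| + |-5 - (-7)| = 2 + 11 + 9 + 2 = 24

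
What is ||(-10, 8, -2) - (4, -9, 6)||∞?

max(|x_i - y_i|) = max(|-10 - 4|, |8 - (-9)|, |-2 - 6|) = max(14, 17, 8) = 17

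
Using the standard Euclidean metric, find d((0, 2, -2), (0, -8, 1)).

√(Σ(x_i - y_i)²) = √((0 - 0)² + (2 - (-8))² + (-2 - 1)²)
= √(0² + 10² + (-3)²) = √(0 + 100 + 9) = √109 ≈ 10.4403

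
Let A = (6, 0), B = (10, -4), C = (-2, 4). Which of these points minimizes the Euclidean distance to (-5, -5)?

Distances: d(A) ≈ 12.083, d(B) ≈ 15.0333, d(C) ≈ 9.4868. Nearest: C = (-2, 4) with distance 9.4868.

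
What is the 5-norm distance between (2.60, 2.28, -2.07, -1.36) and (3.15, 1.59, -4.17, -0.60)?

(Σ|x_i - y_i|^5)^(1/5) = (|2.6 - 3.15|^5 + |2.28 - 1.59|^5 + |-2.07 - (-4.17)|^5 + |-1.36 - (-0.6)|^5)^(1/5)
= (0.55^5 + 0.69^5 + 2.1^5 + 0.76^5)^(1/5) ≈ (0.0503 + 0.1564 + 40.841 + 0.2536)^(1/5) = (41.3013)^(1/5) ≈ 2.1047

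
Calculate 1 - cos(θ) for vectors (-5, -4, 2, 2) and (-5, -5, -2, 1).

With u = (-5, -4, 2, 2), v = (-5, -5, -2, 1):
u·v = (-5)·(-5) + (-4)·(-5) + 2·(-2) + 2·1 = 25 + 20 + (-4) + 2 = 43.
|u| = √((-5)² + (-4)² + 2² + 2²) = √49, |v| = √((-5)² + (-5)² + (-2)² + 1²) = √55, so |u||v| = √(49·55) = √2695.
cos θ = (u·v)/(|u||v|) = 43/√2695 ≈ 0.8283
Cosine distance = 1 - cos θ ≈ 1 - 0.8283 = 0.1717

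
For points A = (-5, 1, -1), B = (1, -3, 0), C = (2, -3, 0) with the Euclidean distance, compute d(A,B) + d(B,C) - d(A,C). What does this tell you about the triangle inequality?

d(A,B) = √(6² + 4² + 1²) = √53 ≈ 7.2801, d(B,C) = √(1² + 0² + 0²) = √1 = 1, d(A,C) = √(7² + 4² + 1²) = √66 ≈ 8.124.
d(A,B) + d(B,C) - d(A,C) = 7.2801 + 1 - 8.124 = 8.2801 - 8.124 = 0.1561 (to 4 decimal places). This is ≥ 0, so the triangle inequality holds for these points.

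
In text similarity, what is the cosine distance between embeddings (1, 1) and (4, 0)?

With u = (1, 1), v = (4, 0):
u·v = 1·4 + 1·0 = 4 + 0 = 4.
|u| = √(1² + 1²) = √2, |v| = √(4² + 0²) = √16, so |u||v| = √(2·16) = √32.
cos θ = (u·v)/(|u||v|) = 4/√32 ≈ 0.7071
Cosine distance = 1 - cos θ ≈ 1 - 0.7071 = 0.2929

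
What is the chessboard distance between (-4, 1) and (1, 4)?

max(|x_i - y_i|) = max(|-4 - 1|, |1 - 4|) = max(5, 3) = 5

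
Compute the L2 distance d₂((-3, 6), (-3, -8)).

√(Σ(x_i - y_i)²) = √((-3 - (-3))² + (6 - (-8))²)
= √(0² + 14²) = √(0 + 196) = √196 = 14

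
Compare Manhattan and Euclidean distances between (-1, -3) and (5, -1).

L1 = |-1 - 5| + |-3 - (-1)| = 6 + 2 = 8
L2 = √(6² + 2²) = √40 ≈ 6.3246
L1 ≥ L2 always (equality iff movement is along one axis); L1 > L2 here.
Ratio L1/L2 = 8/√40 ≈ 1.2649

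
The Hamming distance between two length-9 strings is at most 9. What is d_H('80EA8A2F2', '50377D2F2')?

Differing positions: 1, 3, 4, 5, 6. Hamming distance = 5. The maximum possible Hamming distance for length-9 strings is 9, so d_H/9 = 5/9 ≈ 0.5556.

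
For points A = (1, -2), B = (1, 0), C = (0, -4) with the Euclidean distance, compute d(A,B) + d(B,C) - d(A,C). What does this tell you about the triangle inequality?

d(A,B) = √(0² + 2²) = √4 = 2, d(B,C) = √(1² + 4²) = √17 ≈ 4.1231, d(A,C) = √(1² + 2²) = √5 ≈ 2.2361.
d(A,B) + d(B,C) - d(A,C) = 2 + 4.1231 - 2.2361 = 6.1231 - 2.2361 = 3.887 (to 4 decimal places). This is ≥ 0, so the triangle inequality holds for these points.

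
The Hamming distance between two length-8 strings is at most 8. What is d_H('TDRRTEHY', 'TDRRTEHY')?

Differing positions: none. Hamming distance = 0. The maximum possible Hamming distance for length-8 strings is 8, so d_H/8 = 0/8 = 0.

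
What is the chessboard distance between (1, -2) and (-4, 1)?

max(|x_i - y_i|) = max(|1 - (-4)|, |-2 - 1|) = max(5, 3) = 5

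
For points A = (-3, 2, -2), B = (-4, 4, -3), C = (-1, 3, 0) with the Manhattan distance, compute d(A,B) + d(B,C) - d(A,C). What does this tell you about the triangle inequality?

d(A,B) = 1 + 2 + 1 = 4, d(B,C) = 3 + 1 + 3 = 7, d(A,C) = 2 + 1 + 2 = 5.
d(A,B) + d(B,C) - d(A,C) = 4 + 7 - 5 = 11 - 5 = 6. This is ≥ 0, so the triangle inequality holds for these points.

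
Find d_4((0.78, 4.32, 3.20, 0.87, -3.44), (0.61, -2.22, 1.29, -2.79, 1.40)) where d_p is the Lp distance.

(Σ|x_i - y_i|^4)^(1/4) = (|0.78 - 0.61|^4 + |4.32 - (-2.22)|^4 + |3.2 - 1.29|^4 + |0.87 - (-2.79)|^4 + |-3.44 - 1.4|^4)^(1/4)
= (0.17^4 + 6.54^4 + 1.91^4 + 3.66^4 + 4.84^4)^(1/4) ≈ (0.0008 + 1829.4098 + 13.3086 + 179.4421 + 548.7587)^(1/4) = (2570.92)^(1/4) ≈ 7.1207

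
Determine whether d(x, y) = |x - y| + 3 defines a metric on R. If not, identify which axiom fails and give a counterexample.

No. d fails identity of indiscernibles (specifically d(x,x) = 0): d(2, 2) = |2 - 2| + 3 = 0 + 3 = 3 ≠ 0.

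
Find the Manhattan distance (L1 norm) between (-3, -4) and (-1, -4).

Σ|x_i - y_i| = |-3 - (-1)| + |-4 - (-4)| = 2 + 0 = 2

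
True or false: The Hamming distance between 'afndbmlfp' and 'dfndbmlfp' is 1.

Differing positions: 1. Hamming distance = 1, so the claim is true.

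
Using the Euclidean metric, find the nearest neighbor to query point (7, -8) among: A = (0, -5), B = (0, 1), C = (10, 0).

Distances: d(A) ≈ 7.6158, d(B) ≈ 11.4018, d(C) ≈ 8.544. Nearest: A = (0, -5) with distance 7.6158.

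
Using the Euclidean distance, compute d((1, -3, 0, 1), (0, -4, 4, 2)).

(Σ|x_i - y_i|^2)^(1/2) = (|1 - 0|^2 + |-3 - (-4)|^2 + |0 - 4|^2 + |1 - 2|^2)^(1/2)
= (1^2 + 1^2 + 4^2 + 1^2)^(1/2) = (1 + 1 + 16 + 1)^(1/2) = (19)^(1/2) ≈ 4.3589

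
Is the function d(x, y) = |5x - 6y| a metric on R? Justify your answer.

No. d fails symmetry: d(9, 3) = |5·9 - 6·3| = |27| = 27, but d(3, 9) = |5·3 - 6·9| = |-39| = 39. Since 27 ≠ 39, d(x,y) ≠ d(y,x) in general.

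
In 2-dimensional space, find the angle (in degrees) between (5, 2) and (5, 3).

With u = (5, 2), v = (5, 3):
u·v = 5·5 + 2·3 = 25 + 6 = 31.
|u| = √(5² + 2²) = √29, |v| = √(5² + 3²) = √34, so |u||v| = √(29·34) = √986.
cos θ = (u·v)/(|u||v|) = 31/√986 ≈ 0.987241
θ = arccos(0.987241) ≈ 9.16°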